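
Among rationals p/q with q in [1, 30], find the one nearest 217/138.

Expand x = 217/138 as a continued fraction with the Euclidean algorithm:
  217 = 1*138 + 79, so a_0 = 1.
  138 = 1*79 + 59, so a_1 = 1.
  79 = 1*59 + 20, so a_2 = 1.
  59 = 2*20 + 19, so a_3 = 2.
  20 = 1*19 + 1, so a_4 = 1.
  19 = 19*1 + 0, so a_5 = 19.
so x = [1; 1, 1, 2, 1, 19].
Convergents (p_i = a_i*p_{i-1} + p_{i-2}, q_i = a_i*q_{i-1} + q_{i-2} with p_{-2}=0, p_{-1}=1, q_{-2}=1, q_{-1}=0), until the denominator exceeds 30:
  i=0: a_0=1, p_0 = 1*1 + 0 = 1, q_0 = 1*0 + 1 = 1.
  i=1: a_1=1, p_1 = 1*1 + 1 = 2, q_1 = 1*1 + 0 = 1.
  i=2: a_2=1, p_2 = 1*2 + 1 = 3, q_2 = 1*1 + 1 = 2.
  i=3: a_3=2, p_3 = 2*3 + 2 = 8, q_3 = 2*2 + 1 = 5.
  i=4: a_4=1, p_4 = 1*8 + 3 = 11, q_4 = 1*5 + 2 = 7.
  i=5: a_5=19, p_5 = 19*11 + 8 = 217, q_5 = 19*7 + 5 = 138.
q_5 = 138 > 30, so the last convergent with denominator <= 30 is p_4/q_4 = 11/7.
The closest fraction with denominator <= 30 is either p_4/q_4 or the intermediate fraction (k*p_4 + p_3)/(k*q_4 + q_3) with the largest k >= 1 whose denominator stays <= 30; these approach x as k grows, and every other convergent or intermediate fraction in range is farther away.
Largest k: floor((30 - q_3)/q_4) = floor((30 - 5)/7) = 3.
That gives (3*11 + 8)/(3*7 + 5) = 41/26.
Compare the errors: |x - 11/7| = |217*7 - 11*138|/(138*7) = 1/966, and |x - 41/26| = |217*26 - 41*138|/(138*26) = 16/3588.
Cross-multiplying, 1*3588 = 3588 < 15456 = 16*966, so 1/966 is smaller: the convergent 11/7 is closer to x than 41/26.

11/7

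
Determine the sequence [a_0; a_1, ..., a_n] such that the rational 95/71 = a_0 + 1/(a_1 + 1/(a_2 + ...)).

Run the Euclidean algorithm on 95 and 71; the successive quotients are the partial quotients a_0, a_1, ... (each step inverts the fractional part left over by the previous one):
  95 = 1*71 + 24, so a_0 = 1.
  71 = 2*24 + 23, so a_1 = 2.
  24 = 1*23 + 1, so a_2 = 1.
  23 = 23*1 + 0, so a_3 = 23.
The remainder reaches 0 after 4 divisions, so the expansion has 4 partial quotients, read off in order.

[1; 2, 1, 23]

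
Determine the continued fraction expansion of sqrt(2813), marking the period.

Write x_i = (sqrt(2813) + m_i)/d_i with (m_0, d_0) = (0, 1). a_0 = floor(sqrt(2813)) = 53, since 53^2 = 2809 <= 2813 < 2916 = 54^2.
Iterate m_{i+1} = d_i*a_i - m_i, d_{i+1} = (2813 - m_{i+1}^2)/d_i, a_{i+1} = floor((a_0 + m_{i+1})/d_{i+1}):
  m_1 = 1*53 - 0 = 53, d_1 = (2813 - 53^2)/1 = 4/1 = 4, a_1 = floor((53 + 53)/4) = 26.
  m_2 = 4*26 - 53 = 51, d_2 = (2813 - 51^2)/4 = 212/4 = 53, a_2 = floor((53 + 51)/53) = 1.
  m_3 = 53*1 - 51 = 2, d_3 = (2813 - 2^2)/53 = 2809/53 = 53, a_3 = floor((53 + 2)/53) = 1.
  m_4 = 53*1 - 2 = 51, d_4 = (2813 - 51^2)/53 = 212/53 = 4, a_4 = floor((53 + 51)/4) = 26.
  m_5 = 4*26 - 51 = 53, d_5 = (2813 - 53^2)/4 = 4/4 = 1, a_5 = floor((53 + 53)/1) = 106.
  m_6 = 1*106 - 53 = 53, d_6 = (2813 - 53^2)/1 = 4/1 = 4: (m_6, d_6) = (m_1, d_1) = (53, 4), so from here the quotients repeat a_1, ..., a_5; the period length is 5.
Hence the expansion of sqrt(2813) is a_0 = 53 followed by the repeating block 26, 1, 1, 26, 106 (period 5).

[53; (26, 1, 1, 26, 106)]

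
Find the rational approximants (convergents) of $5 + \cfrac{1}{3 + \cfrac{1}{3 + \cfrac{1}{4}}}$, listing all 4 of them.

Using the convergent recurrence p_i = a_i*p_{i-1} + p_{i-2}, q_i = a_i*q_{i-1} + q_{i-2} with p_{-2}=0, p_{-1}=1, q_{-2}=1, q_{-1}=0:
  i=0: a_0=5, p_0 = 5*1 + 0 = 5, q_0 = 5*0 + 1 = 1.
  i=1: a_1=3, p_1 = 3*5 + 1 = 16, q_1 = 3*1 + 0 = 3.
  i=2: a_2=3, p_2 = 3*16 + 5 = 53, q_2 = 3*3 + 1 = 10.
  i=3: a_3=4, p_3 = 4*53 + 16 = 228, q_3 = 4*10 + 3 = 43.

5/1, 16/3, 53/10, 228/43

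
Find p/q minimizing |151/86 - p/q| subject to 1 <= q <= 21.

7/4

Expand x = 151/86 as a continued fraction with the Euclidean algorithm:
  151 = 1*86 + 65, so a_0 = 1.
  86 = 1*65 + 21, so a_1 = 1.
  65 = 3*21 + 2, so a_2 = 3.
  21 = 10*2 + 1, so a_3 = 10.
  2 = 2*1 + 0, so a_4 = 2.
so x = [1; 1, 3, 10, 2].
Convergents (p_i = a_i*p_{i-1} + p_{i-2}, q_i = a_i*q_{i-1} + q_{i-2} with p_{-2}=0, p_{-1}=1, q_{-2}=1, q_{-1}=0), until the denominator exceeds 21:
  i=0: a_0=1, p_0 = 1*1 + 0 = 1, q_0 = 1*0 + 1 = 1.
  i=1: a_1=1, p_1 = 1*1 + 1 = 2, q_1 = 1*1 + 0 = 1.
  i=2: a_2=3, p_2 = 3*2 + 1 = 7, q_2 = 3*1 + 1 = 4.
  i=3: a_3=10, p_3 = 10*7 + 2 = 72, q_3 = 10*4 + 1 = 41.
q_3 = 41 > 21, so the last convergent with denominator <= 21 is p_2/q_2 = 7/4.
The closest fraction with denominator <= 21 is either p_2/q_2 or the intermediate fraction (k*p_2 + p_1)/(k*q_2 + q_1) with the largest k >= 1 whose denominator stays <= 21; these approach x as k grows, and every other convergent or intermediate fraction in range is farther away.
Largest k: floor((21 - q_1)/q_2) = floor((21 - 1)/4) = 5.
That gives (5*7 + 2)/(5*4 + 1) = 37/21.
Compare the errors: |x - 7/4| = |151*4 - 7*86|/(86*4) = 2/344, and |x - 37/21| = |151*21 - 37*86|/(86*21) = 11/1806.
Cross-multiplying, 2*1806 = 3612 < 3784 = 11*344, so 2/344 is smaller: the convergent 7/4 is closer to x than 37/21.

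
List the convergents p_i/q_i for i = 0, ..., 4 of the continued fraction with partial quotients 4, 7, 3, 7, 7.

4/1, 29/7, 91/22, 666/161, 4753/1149

Using the convergent recurrence p_i = a_i*p_{i-1} + p_{i-2}, q_i = a_i*q_{i-1} + q_{i-2} with p_{-2}=0, p_{-1}=1, q_{-2}=1, q_{-1}=0:
  i=0: a_0=4, p_0 = 4*1 + 0 = 4, q_0 = 4*0 + 1 = 1.
  i=1: a_1=7, p_1 = 7*4 + 1 = 29, q_1 = 7*1 + 0 = 7.
  i=2: a_2=3, p_2 = 3*29 + 4 = 91, q_2 = 3*7 + 1 = 22.
  i=3: a_3=7, p_3 = 7*91 + 29 = 666, q_3 = 7*22 + 7 = 161.
  i=4: a_4=7, p_4 = 7*666 + 91 = 4753, q_4 = 7*161 + 22 = 1149.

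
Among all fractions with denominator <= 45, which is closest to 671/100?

208/31

Expand x = 671/100 as a continued fraction with the Euclidean algorithm:
  671 = 6*100 + 71, so a_0 = 6.
  100 = 1*71 + 29, so a_1 = 1.
  71 = 2*29 + 13, so a_2 = 2.
  29 = 2*13 + 3, so a_3 = 2.
  13 = 4*3 + 1, so a_4 = 4.
  3 = 3*1 + 0, so a_5 = 3.
so x = [6; 1, 2, 2, 4, 3].
Convergents (p_i = a_i*p_{i-1} + p_{i-2}, q_i = a_i*q_{i-1} + q_{i-2} with p_{-2}=0, p_{-1}=1, q_{-2}=1, q_{-1}=0), until the denominator exceeds 45:
  i=0: a_0=6, p_0 = 6*1 + 0 = 6, q_0 = 6*0 + 1 = 1.
  i=1: a_1=1, p_1 = 1*6 + 1 = 7, q_1 = 1*1 + 0 = 1.
  i=2: a_2=2, p_2 = 2*7 + 6 = 20, q_2 = 2*1 + 1 = 3.
  i=3: a_3=2, p_3 = 2*20 + 7 = 47, q_3 = 2*3 + 1 = 7.
  i=4: a_4=4, p_4 = 4*47 + 20 = 208, q_4 = 4*7 + 3 = 31.
  i=5: a_5=3, p_5 = 3*208 + 47 = 671, q_5 = 3*31 + 7 = 100.
q_5 = 100 > 45, so the last convergent with denominator <= 45 is p_4/q_4 = 208/31.
The closest fraction with denominator <= 45 is either p_4/q_4 or the intermediate fraction (k*p_4 + p_3)/(k*q_4 + q_3) with the largest k >= 1 whose denominator stays <= 45; these approach x as k grows, and every other convergent or intermediate fraction in range is farther away.
Largest k: floor((45 - q_3)/q_4) = floor((45 - 7)/31) = 1.
That gives (1*208 + 47)/(1*31 + 7) = 255/38.
Compare the errors: |x - 208/31| = |671*31 - 208*100|/(100*31) = 1/3100, and |x - 255/38| = |671*38 - 255*100|/(100*38) = 2/3800.
Cross-multiplying, 1*3800 = 3800 < 6200 = 2*3100, so 1/3100 is smaller: the convergent 208/31 is closer to x than 255/38.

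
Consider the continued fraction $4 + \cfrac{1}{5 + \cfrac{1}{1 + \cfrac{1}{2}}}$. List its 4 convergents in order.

Using the convergent recurrence p_i = a_i*p_{i-1} + p_{i-2}, q_i = a_i*q_{i-1} + q_{i-2} with p_{-2}=0, p_{-1}=1, q_{-2}=1, q_{-1}=0:
  i=0: a_0=4, p_0 = 4*1 + 0 = 4, q_0 = 4*0 + 1 = 1.
  i=1: a_1=5, p_1 = 5*4 + 1 = 21, q_1 = 5*1 + 0 = 5.
  i=2: a_2=1, p_2 = 1*21 + 4 = 25, q_2 = 1*5 + 1 = 6.
  i=3: a_3=2, p_3 = 2*25 + 21 = 71, q_3 = 2*6 + 5 = 17.

4/1, 21/5, 25/6, 71/17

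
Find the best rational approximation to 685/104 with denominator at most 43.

191/29

Expand x = 685/104 as a continued fraction with the Euclidean algorithm:
  685 = 6*104 + 61, so a_0 = 6.
  104 = 1*61 + 43, so a_1 = 1.
  61 = 1*43 + 18, so a_2 = 1.
  43 = 2*18 + 7, so a_3 = 2.
  18 = 2*7 + 4, so a_4 = 2.
  7 = 1*4 + 3, so a_5 = 1.
  4 = 1*3 + 1, so a_6 = 1.
  3 = 3*1 + 0, so a_7 = 3.
so x = [6; 1, 1, 2, 2, 1, 1, 3].
Convergents (p_i = a_i*p_{i-1} + p_{i-2}, q_i = a_i*q_{i-1} + q_{i-2} with p_{-2}=0, p_{-1}=1, q_{-2}=1, q_{-1}=0), until the denominator exceeds 43:
  i=0: a_0=6, p_0 = 6*1 + 0 = 6, q_0 = 6*0 + 1 = 1.
  i=1: a_1=1, p_1 = 1*6 + 1 = 7, q_1 = 1*1 + 0 = 1.
  i=2: a_2=1, p_2 = 1*7 + 6 = 13, q_2 = 1*1 + 1 = 2.
  i=3: a_3=2, p_3 = 2*13 + 7 = 33, q_3 = 2*2 + 1 = 5.
  i=4: a_4=2, p_4 = 2*33 + 13 = 79, q_4 = 2*5 + 2 = 12.
  i=5: a_5=1, p_5 = 1*79 + 33 = 112, q_5 = 1*12 + 5 = 17.
  i=6: a_6=1, p_6 = 1*112 + 79 = 191, q_6 = 1*17 + 12 = 29.
  i=7: a_7=3, p_7 = 3*191 + 112 = 685, q_7 = 3*29 + 17 = 104.
q_7 = 104 > 43, so the last convergent with denominator <= 43 is p_6/q_6 = 191/29.
The closest fraction with denominator <= 43 is either p_6/q_6 or the intermediate fraction (k*p_6 + p_5)/(k*q_6 + q_5) with the largest k >= 1 whose denominator stays <= 43; these approach x as k grows, and every other convergent or intermediate fraction in range is farther away.
Largest k: floor((43 - q_5)/q_6) = floor((43 - 17)/29) = 0.
Since k = 0, no intermediate fraction beyond p_6/q_6 has denominator <= 43, so the convergent 191/29 is the closest (its error is |685*29 - 191*104|/(104*29) = 1/3016).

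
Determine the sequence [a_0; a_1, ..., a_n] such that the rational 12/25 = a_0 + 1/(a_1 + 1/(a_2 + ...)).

Run the Euclidean algorithm on 12 and 25; the successive quotients are the partial quotients a_0, a_1, ... (each step inverts the fractional part left over by the previous one):
  12 = 0*25 + 12, so a_0 = 0.
  25 = 2*12 + 1, so a_1 = 2.
  12 = 12*1 + 0, so a_2 = 12.
The remainder reaches 0 after 3 divisions, so the expansion has 3 partial quotients, read off in order.

[0; 2, 12]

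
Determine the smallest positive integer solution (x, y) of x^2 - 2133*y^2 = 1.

First expand sqrt(2133) as a continued fraction. With x_i = (sqrt(2133) + m_i)/d_i and (m_0, d_0) = (0, 1): a_0 = floor(sqrt(2133)) = 46, since 46^2 = 2116 <= 2133 < 2209 = 47^2.
Iterate m_{i+1} = d_i*a_i - m_i, d_{i+1} = (2133 - m_{i+1}^2)/d_i, a_{i+1} = floor((a_0 + m_{i+1})/d_{i+1}):
  m_1 = 1*46 - 0 = 46, d_1 = (2133 - 46^2)/1 = 17/1 = 17, a_1 = floor((46 + 46)/17) = 5.
  m_2 = 17*5 - 46 = 39, d_2 = (2133 - 39^2)/17 = 612/17 = 36, a_2 = floor((46 + 39)/36) = 2.
  m_3 = 36*2 - 39 = 33, d_3 = (2133 - 33^2)/36 = 1044/36 = 29, a_3 = floor((46 + 33)/29) = 2.
  m_4 = 29*2 - 33 = 25, d_4 = (2133 - 25^2)/29 = 1508/29 = 52, a_4 = floor((46 + 25)/52) = 1.
  m_5 = 52*1 - 25 = 27, d_5 = (2133 - 27^2)/52 = 1404/52 = 27, a_5 = floor((46 + 27)/27) = 2.
  m_6 = 27*2 - 27 = 27, d_6 = (2133 - 27^2)/27 = 1404/27 = 52, a_6 = floor((46 + 27)/52) = 1.
  m_7 = 52*1 - 27 = 25, d_7 = (2133 - 25^2)/52 = 1508/52 = 29, a_7 = floor((46 + 25)/29) = 2.
  m_8 = 29*2 - 25 = 33, d_8 = (2133 - 33^2)/29 = 1044/29 = 36, a_8 = floor((46 + 33)/36) = 2.
  m_9 = 36*2 - 33 = 39, d_9 = (2133 - 39^2)/36 = 612/36 = 17, a_9 = floor((46 + 39)/17) = 5.
  m_10 = 17*5 - 39 = 46, d_10 = (2133 - 46^2)/17 = 17/17 = 1, a_10 = floor((46 + 46)/1) = 92.
  m_11 = 1*92 - 46 = 46, d_11 = (2133 - 46^2)/1 = 17/1 = 17: (m_11, d_11) = (m_1, d_1) = (46, 17), so from here the quotients repeat a_1, ..., a_10; the period length is 10.
So sqrt(2133) = [46; (5, 2, 2, 1, 2, 1, 2, 2, 5, 92)] with period length k = 10.
k is even, so the fundamental solution of x^2 - 2133y^2 = 1 is (p_{k-1}, q_{k-1}) = (p_9, q_9); compute convergents through index 9.
Convergents (p_i = a_i*p_{i-1} + p_{i-2}, q_i = a_i*q_{i-1} + q_{i-2} with p_{-2}=0, p_{-1}=1, q_{-2}=1, q_{-1}=0):
  i=0: a_0=46, p_0 = 46*1 + 0 = 46, q_0 = 46*0 + 1 = 1.
  i=1: a_1=5, p_1 = 5*46 + 1 = 231, q_1 = 5*1 + 0 = 5.
  i=2: a_2=2, p_2 = 2*231 + 46 = 508, q_2 = 2*5 + 1 = 11.
  i=3: a_3=2, p_3 = 2*508 + 231 = 1247, q_3 = 2*11 + 5 = 27.
  i=4: a_4=1, p_4 = 1*1247 + 508 = 1755, q_4 = 1*27 + 11 = 38.
  i=5: a_5=2, p_5 = 2*1755 + 1247 = 4757, q_5 = 2*38 + 27 = 103.
  i=6: a_6=1, p_6 = 1*4757 + 1755 = 6512, q_6 = 1*103 + 38 = 141.
  i=7: a_7=2, p_7 = 2*6512 + 4757 = 17781, q_7 = 2*141 + 103 = 385.
  i=8: a_8=2, p_8 = 2*17781 + 6512 = 42074, q_8 = 2*385 + 141 = 911.
  i=9: a_9=5, p_9 = 5*42074 + 17781 = 228151, q_9 = 5*911 + 385 = 4940.
Check: 228151^2 - 2133*4940^2 = 52052878801 - 52052878800 = 1, so (x, y) = (228151, 4940) solves the equation, and by the theorem it is the least positive solution.

(x, y) = (228151, 4940)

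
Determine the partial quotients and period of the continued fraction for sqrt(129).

Write x_i = (sqrt(129) + m_i)/d_i with (m_0, d_0) = (0, 1). a_0 = floor(sqrt(129)) = 11, since 11^2 = 121 <= 129 < 144 = 12^2.
Iterate m_{i+1} = d_i*a_i - m_i, d_{i+1} = (129 - m_{i+1}^2)/d_i, a_{i+1} = floor((a_0 + m_{i+1})/d_{i+1}):
  m_1 = 1*11 - 0 = 11, d_1 = (129 - 11^2)/1 = 8/1 = 8, a_1 = floor((11 + 11)/8) = 2.
  m_2 = 8*2 - 11 = 5, d_2 = (129 - 5^2)/8 = 104/8 = 13, a_2 = floor((11 + 5)/13) = 1.
  m_3 = 13*1 - 5 = 8, d_3 = (129 - 8^2)/13 = 65/13 = 5, a_3 = floor((11 + 8)/5) = 3.
  m_4 = 5*3 - 8 = 7, d_4 = (129 - 7^2)/5 = 80/5 = 16, a_4 = floor((11 + 7)/16) = 1.
  m_5 = 16*1 - 7 = 9, d_5 = (129 - 9^2)/16 = 48/16 = 3, a_5 = floor((11 + 9)/3) = 6.
  m_6 = 3*6 - 9 = 9, d_6 = (129 - 9^2)/3 = 48/3 = 16, a_6 = floor((11 + 9)/16) = 1.
  m_7 = 16*1 - 9 = 7, d_7 = (129 - 7^2)/16 = 80/16 = 5, a_7 = floor((11 + 7)/5) = 3.
  m_8 = 5*3 - 7 = 8, d_8 = (129 - 8^2)/5 = 65/5 = 13, a_8 = floor((11 + 8)/13) = 1.
  m_9 = 13*1 - 8 = 5, d_9 = (129 - 5^2)/13 = 104/13 = 8, a_9 = floor((11 + 5)/8) = 2.
  m_10 = 8*2 - 5 = 11, d_10 = (129 - 11^2)/8 = 8/8 = 1, a_10 = floor((11 + 11)/1) = 22.
  m_11 = 1*22 - 11 = 11, d_11 = (129 - 11^2)/1 = 8/1 = 8: (m_11, d_11) = (m_1, d_1) = (11, 8), so from here the quotients repeat a_1, ..., a_10; the period length is 10.
Hence the expansion of sqrt(129) is a_0 = 11 followed by the repeating block 2, 1, 3, 1, 6, 1, 3, 1, 2, 22 (period 10).

[11; (2, 1, 3, 1, 6, 1, 3, 1, 2, 22)]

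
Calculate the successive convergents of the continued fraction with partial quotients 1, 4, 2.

Using the convergent recurrence p_i = a_i*p_{i-1} + p_{i-2}, q_i = a_i*q_{i-1} + q_{i-2} with p_{-2}=0, p_{-1}=1, q_{-2}=1, q_{-1}=0:
  i=0: a_0=1, p_0 = 1*1 + 0 = 1, q_0 = 1*0 + 1 = 1.
  i=1: a_1=4, p_1 = 4*1 + 1 = 5, q_1 = 4*1 + 0 = 4.
  i=2: a_2=2, p_2 = 2*5 + 1 = 11, q_2 = 2*4 + 1 = 9.

1/1, 5/4, 11/9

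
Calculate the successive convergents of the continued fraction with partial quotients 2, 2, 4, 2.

2/1, 5/2, 22/9, 49/20

Using the convergent recurrence p_i = a_i*p_{i-1} + p_{i-2}, q_i = a_i*q_{i-1} + q_{i-2} with p_{-2}=0, p_{-1}=1, q_{-2}=1, q_{-1}=0:
  i=0: a_0=2, p_0 = 2*1 + 0 = 2, q_0 = 2*0 + 1 = 1.
  i=1: a_1=2, p_1 = 2*2 + 1 = 5, q_1 = 2*1 + 0 = 2.
  i=2: a_2=4, p_2 = 4*5 + 2 = 22, q_2 = 4*2 + 1 = 9.
  i=3: a_3=2, p_3 = 2*22 + 5 = 49, q_3 = 2*9 + 2 = 20.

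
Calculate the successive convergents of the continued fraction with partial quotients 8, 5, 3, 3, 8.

8/1, 41/5, 131/16, 434/53, 3603/440

Using the convergent recurrence p_i = a_i*p_{i-1} + p_{i-2}, q_i = a_i*q_{i-1} + q_{i-2} with p_{-2}=0, p_{-1}=1, q_{-2}=1, q_{-1}=0:
  i=0: a_0=8, p_0 = 8*1 + 0 = 8, q_0 = 8*0 + 1 = 1.
  i=1: a_1=5, p_1 = 5*8 + 1 = 41, q_1 = 5*1 + 0 = 5.
  i=2: a_2=3, p_2 = 3*41 + 8 = 131, q_2 = 3*5 + 1 = 16.
  i=3: a_3=3, p_3 = 3*131 + 41 = 434, q_3 = 3*16 + 5 = 53.
  i=4: a_4=8, p_4 = 8*434 + 131 = 3603, q_4 = 8*53 + 16 = 440.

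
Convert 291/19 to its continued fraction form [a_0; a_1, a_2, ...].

Run the Euclidean algorithm on 291 and 19; the successive quotients are the partial quotients a_0, a_1, ... (each step inverts the fractional part left over by the previous one):
  291 = 15*19 + 6, so a_0 = 15.
  19 = 3*6 + 1, so a_1 = 3.
  6 = 6*1 + 0, so a_2 = 6.
The remainder reaches 0 after 3 divisions, so the expansion has 3 partial quotients, read off in order.

[15; 3, 6]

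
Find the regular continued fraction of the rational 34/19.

Run the Euclidean algorithm on 34 and 19; the successive quotients are the partial quotients a_0, a_1, ... (each step inverts the fractional part left over by the previous one):
  34 = 1*19 + 15, so a_0 = 1.
  19 = 1*15 + 4, so a_1 = 1.
  15 = 3*4 + 3, so a_2 = 3.
  4 = 1*3 + 1, so a_3 = 1.
  3 = 3*1 + 0, so a_4 = 3.
The remainder reaches 0 after 5 divisions, so the expansion has 5 partial quotients, read off in order.

[1; 1, 3, 1, 3]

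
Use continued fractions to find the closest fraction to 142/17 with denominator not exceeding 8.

25/3

Expand x = 142/17 as a continued fraction with the Euclidean algorithm:
  142 = 8*17 + 6, so a_0 = 8.
  17 = 2*6 + 5, so a_1 = 2.
  6 = 1*5 + 1, so a_2 = 1.
  5 = 5*1 + 0, so a_3 = 5.
so x = [8; 2, 1, 5].
Convergents (p_i = a_i*p_{i-1} + p_{i-2}, q_i = a_i*q_{i-1} + q_{i-2} with p_{-2}=0, p_{-1}=1, q_{-2}=1, q_{-1}=0), until the denominator exceeds 8:
  i=0: a_0=8, p_0 = 8*1 + 0 = 8, q_0 = 8*0 + 1 = 1.
  i=1: a_1=2, p_1 = 2*8 + 1 = 17, q_1 = 2*1 + 0 = 2.
  i=2: a_2=1, p_2 = 1*17 + 8 = 25, q_2 = 1*2 + 1 = 3.
  i=3: a_3=5, p_3 = 5*25 + 17 = 142, q_3 = 5*3 + 2 = 17.
q_3 = 17 > 8, so the last convergent with denominator <= 8 is p_2/q_2 = 25/3.
The closest fraction with denominator <= 8 is either p_2/q_2 or the intermediate fraction (k*p_2 + p_1)/(k*q_2 + q_1) with the largest k >= 1 whose denominator stays <= 8; these approach x as k grows, and every other convergent or intermediate fraction in range is farther away.
Largest k: floor((8 - q_1)/q_2) = floor((8 - 2)/3) = 2.
That gives (2*25 + 17)/(2*3 + 2) = 67/8.
Compare the errors: |x - 25/3| = |142*3 - 25*17|/(17*3) = 1/51, and |x - 67/8| = |142*8 - 67*17|/(17*8) = 3/136.
Cross-multiplying, 1*136 = 136 < 153 = 3*51, so 1/51 is smaller: the convergent 25/3 is closer to x than 67/8.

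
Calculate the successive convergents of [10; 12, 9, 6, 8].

10/1, 121/12, 1099/109, 6715/666, 54819/5437

Using the convergent recurrence p_i = a_i*p_{i-1} + p_{i-2}, q_i = a_i*q_{i-1} + q_{i-2} with p_{-2}=0, p_{-1}=1, q_{-2}=1, q_{-1}=0:
  i=0: a_0=10, p_0 = 10*1 + 0 = 10, q_0 = 10*0 + 1 = 1.
  i=1: a_1=12, p_1 = 12*10 + 1 = 121, q_1 = 12*1 + 0 = 12.
  i=2: a_2=9, p_2 = 9*121 + 10 = 1099, q_2 = 9*12 + 1 = 109.
  i=3: a_3=6, p_3 = 6*1099 + 121 = 6715, q_3 = 6*109 + 12 = 666.
  i=4: a_4=8, p_4 = 8*6715 + 1099 = 54819, q_4 = 8*666 + 109 = 5437.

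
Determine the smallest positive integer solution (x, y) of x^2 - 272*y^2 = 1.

First expand sqrt(272) as a continued fraction. With x_i = (sqrt(272) + m_i)/d_i and (m_0, d_0) = (0, 1): a_0 = floor(sqrt(272)) = 16, since 16^2 = 256 <= 272 < 289 = 17^2.
Iterate m_{i+1} = d_i*a_i - m_i, d_{i+1} = (272 - m_{i+1}^2)/d_i, a_{i+1} = floor((a_0 + m_{i+1})/d_{i+1}):
  m_1 = 1*16 - 0 = 16, d_1 = (272 - 16^2)/1 = 16/1 = 16, a_1 = floor((16 + 16)/16) = 2.
  m_2 = 16*2 - 16 = 16, d_2 = (272 - 16^2)/16 = 16/16 = 1, a_2 = floor((16 + 16)/1) = 32.
  m_3 = 1*32 - 16 = 16, d_3 = (272 - 16^2)/1 = 16/1 = 16: (m_3, d_3) = (m_1, d_1) = (16, 16), so from here the quotients repeat a_1, a_2; the period length is 2.
So sqrt(272) = [16; (2, 32)] with period length k = 2.
k is even, so the fundamental solution of x^2 - 272y^2 = 1 is (p_{k-1}, q_{k-1}) = (p_1, q_1); compute convergents through index 1.
Convergents (p_i = a_i*p_{i-1} + p_{i-2}, q_i = a_i*q_{i-1} + q_{i-2} with p_{-2}=0, p_{-1}=1, q_{-2}=1, q_{-1}=0):
  i=0: a_0=16, p_0 = 16*1 + 0 = 16, q_0 = 16*0 + 1 = 1.
  i=1: a_1=2, p_1 = 2*16 + 1 = 33, q_1 = 2*1 + 0 = 2.
Check: 33^2 - 272*2^2 = 1089 - 1088 = 1, so (x, y) = (33, 2) solves the equation, and by the theorem it is the least positive solution.

(x, y) = (33, 2)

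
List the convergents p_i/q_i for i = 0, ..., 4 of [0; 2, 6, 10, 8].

Using the convergent recurrence p_i = a_i*p_{i-1} + p_{i-2}, q_i = a_i*q_{i-1} + q_{i-2} with p_{-2}=0, p_{-1}=1, q_{-2}=1, q_{-1}=0:
  i=0: a_0=0, p_0 = 0*1 + 0 = 0, q_0 = 0*0 + 1 = 1.
  i=1: a_1=2, p_1 = 2*0 + 1 = 1, q_1 = 2*1 + 0 = 2.
  i=2: a_2=6, p_2 = 6*1 + 0 = 6, q_2 = 6*2 + 1 = 13.
  i=3: a_3=10, p_3 = 10*6 + 1 = 61, q_3 = 10*13 + 2 = 132.
  i=4: a_4=8, p_4 = 8*61 + 6 = 494, q_4 = 8*132 + 13 = 1069.

0/1, 1/2, 6/13, 61/132, 494/1069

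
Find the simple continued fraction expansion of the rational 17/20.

Run the Euclidean algorithm on 17 and 20; the successive quotients are the partial quotients a_0, a_1, ... (each step inverts the fractional part left over by the previous one):
  17 = 0*20 + 17, so a_0 = 0.
  20 = 1*17 + 3, so a_1 = 1.
  17 = 5*3 + 2, so a_2 = 5.
  3 = 1*2 + 1, so a_3 = 1.
  2 = 2*1 + 0, so a_4 = 2.
The remainder reaches 0 after 5 divisions, so the expansion has 5 partial quotients, read off in order.

[0; 1, 5, 1, 2]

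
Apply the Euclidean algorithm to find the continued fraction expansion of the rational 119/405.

[0; 3, 2, 2, 11, 2]

Run the Euclidean algorithm on 119 and 405; the successive quotients are the partial quotients a_0, a_1, ... (each step inverts the fractional part left over by the previous one):
  119 = 0*405 + 119, so a_0 = 0.
  405 = 3*119 + 48, so a_1 = 3.
  119 = 2*48 + 23, so a_2 = 2.
  48 = 2*23 + 2, so a_3 = 2.
  23 = 11*2 + 1, so a_4 = 11.
  2 = 2*1 + 0, so a_5 = 2.
The remainder reaches 0 after 6 divisions, so the expansion has 6 partial quotients, read off in order.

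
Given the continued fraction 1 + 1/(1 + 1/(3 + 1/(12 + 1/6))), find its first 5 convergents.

Using the convergent recurrence p_i = a_i*p_{i-1} + p_{i-2}, q_i = a_i*q_{i-1} + q_{i-2} with p_{-2}=0, p_{-1}=1, q_{-2}=1, q_{-1}=0:
  i=0: a_0=1, p_0 = 1*1 + 0 = 1, q_0 = 1*0 + 1 = 1.
  i=1: a_1=1, p_1 = 1*1 + 1 = 2, q_1 = 1*1 + 0 = 1.
  i=2: a_2=3, p_2 = 3*2 + 1 = 7, q_2 = 3*1 + 1 = 4.
  i=3: a_3=12, p_3 = 12*7 + 2 = 86, q_3 = 12*4 + 1 = 49.
  i=4: a_4=6, p_4 = 6*86 + 7 = 523, q_4 = 6*49 + 4 = 298.

1/1, 2/1, 7/4, 86/49, 523/298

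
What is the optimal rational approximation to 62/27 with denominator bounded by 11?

Expand x = 62/27 as a continued fraction with the Euclidean algorithm:
  62 = 2*27 + 8, so a_0 = 2.
  27 = 3*8 + 3, so a_1 = 3.
  8 = 2*3 + 2, so a_2 = 2.
  3 = 1*2 + 1, so a_3 = 1.
  2 = 2*1 + 0, so a_4 = 2.
so x = [2; 3, 2, 1, 2].
Convergents (p_i = a_i*p_{i-1} + p_{i-2}, q_i = a_i*q_{i-1} + q_{i-2} with p_{-2}=0, p_{-1}=1, q_{-2}=1, q_{-1}=0), until the denominator exceeds 11:
  i=0: a_0=2, p_0 = 2*1 + 0 = 2, q_0 = 2*0 + 1 = 1.
  i=1: a_1=3, p_1 = 3*2 + 1 = 7, q_1 = 3*1 + 0 = 3.
  i=2: a_2=2, p_2 = 2*7 + 2 = 16, q_2 = 2*3 + 1 = 7.
  i=3: a_3=1, p_3 = 1*16 + 7 = 23, q_3 = 1*7 + 3 = 10.
  i=4: a_4=2, p_4 = 2*23 + 16 = 62, q_4 = 2*10 + 7 = 27.
q_4 = 27 > 11, so the last convergent with denominator <= 11 is p_3/q_3 = 23/10.
The closest fraction with denominator <= 11 is either p_3/q_3 or the intermediate fraction (k*p_3 + p_2)/(k*q_3 + q_2) with the largest k >= 1 whose denominator stays <= 11; these approach x as k grows, and every other convergent or intermediate fraction in range is farther away.
Largest k: floor((11 - q_2)/q_3) = floor((11 - 7)/10) = 0.
Since k = 0, no intermediate fraction beyond p_3/q_3 has denominator <= 11, so the convergent 23/10 is the closest (its error is |62*10 - 23*27|/(27*10) = 1/270).

23/10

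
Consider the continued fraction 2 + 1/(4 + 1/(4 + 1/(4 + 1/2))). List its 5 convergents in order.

Using the convergent recurrence p_i = a_i*p_{i-1} + p_{i-2}, q_i = a_i*q_{i-1} + q_{i-2} with p_{-2}=0, p_{-1}=1, q_{-2}=1, q_{-1}=0:
  i=0: a_0=2, p_0 = 2*1 + 0 = 2, q_0 = 2*0 + 1 = 1.
  i=1: a_1=4, p_1 = 4*2 + 1 = 9, q_1 = 4*1 + 0 = 4.
  i=2: a_2=4, p_2 = 4*9 + 2 = 38, q_2 = 4*4 + 1 = 17.
  i=3: a_3=4, p_3 = 4*38 + 9 = 161, q_3 = 4*17 + 4 = 72.
  i=4: a_4=2, p_4 = 2*161 + 38 = 360, q_4 = 2*72 + 17 = 161.

2/1, 9/4, 38/17, 161/72, 360/161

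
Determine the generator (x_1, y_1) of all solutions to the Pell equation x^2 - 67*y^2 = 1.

First expand sqrt(67) as a continued fraction. With x_i = (sqrt(67) + m_i)/d_i and (m_0, d_0) = (0, 1): a_0 = floor(sqrt(67)) = 8, since 8^2 = 64 <= 67 < 81 = 9^2.
Iterate m_{i+1} = d_i*a_i - m_i, d_{i+1} = (67 - m_{i+1}^2)/d_i, a_{i+1} = floor((a_0 + m_{i+1})/d_{i+1}):
  m_1 = 1*8 - 0 = 8, d_1 = (67 - 8^2)/1 = 3/1 = 3, a_1 = floor((8 + 8)/3) = 5.
  m_2 = 3*5 - 8 = 7, d_2 = (67 - 7^2)/3 = 18/3 = 6, a_2 = floor((8 + 7)/6) = 2.
  m_3 = 6*2 - 7 = 5, d_3 = (67 - 5^2)/6 = 42/6 = 7, a_3 = floor((8 + 5)/7) = 1.
  m_4 = 7*1 - 5 = 2, d_4 = (67 - 2^2)/7 = 63/7 = 9, a_4 = floor((8 + 2)/9) = 1.
  m_5 = 9*1 - 2 = 7, d_5 = (67 - 7^2)/9 = 18/9 = 2, a_5 = floor((8 + 7)/2) = 7.
  m_6 = 2*7 - 7 = 7, d_6 = (67 - 7^2)/2 = 18/2 = 9, a_6 = floor((8 + 7)/9) = 1.
  m_7 = 9*1 - 7 = 2, d_7 = (67 - 2^2)/9 = 63/9 = 7, a_7 = floor((8 + 2)/7) = 1.
  m_8 = 7*1 - 2 = 5, d_8 = (67 - 5^2)/7 = 42/7 = 6, a_8 = floor((8 + 5)/6) = 2.
  m_9 = 6*2 - 5 = 7, d_9 = (67 - 7^2)/6 = 18/6 = 3, a_9 = floor((8 + 7)/3) = 5.
  m_10 = 3*5 - 7 = 8, d_10 = (67 - 8^2)/3 = 3/3 = 1, a_10 = floor((8 + 8)/1) = 16.
  m_11 = 1*16 - 8 = 8, d_11 = (67 - 8^2)/1 = 3/1 = 3: (m_11, d_11) = (m_1, d_1) = (8, 3), so from here the quotients repeat a_1, ..., a_10; the period length is 10.
So sqrt(67) = [8; (5, 2, 1, 1, 7, 1, 1, 2, 5, 16)] with period length k = 10.
k is even, so the fundamental solution of x^2 - 67y^2 = 1 is (p_{k-1}, q_{k-1}) = (p_9, q_9); compute convergents through index 9.
Convergents (p_i = a_i*p_{i-1} + p_{i-2}, q_i = a_i*q_{i-1} + q_{i-2} with p_{-2}=0, p_{-1}=1, q_{-2}=1, q_{-1}=0):
  i=0: a_0=8, p_0 = 8*1 + 0 = 8, q_0 = 8*0 + 1 = 1.
  i=1: a_1=5, p_1 = 5*8 + 1 = 41, q_1 = 5*1 + 0 = 5.
  i=2: a_2=2, p_2 = 2*41 + 8 = 90, q_2 = 2*5 + 1 = 11.
  i=3: a_3=1, p_3 = 1*90 + 41 = 131, q_3 = 1*11 + 5 = 16.
  i=4: a_4=1, p_4 = 1*131 + 90 = 221, q_4 = 1*16 + 11 = 27.
  i=5: a_5=7, p_5 = 7*221 + 131 = 1678, q_5 = 7*27 + 16 = 205.
  i=6: a_6=1, p_6 = 1*1678 + 221 = 1899, q_6 = 1*205 + 27 = 232.
  i=7: a_7=1, p_7 = 1*1899 + 1678 = 3577, q_7 = 1*232 + 205 = 437.
  i=8: a_8=2, p_8 = 2*3577 + 1899 = 9053, q_8 = 2*437 + 232 = 1106.
  i=9: a_9=5, p_9 = 5*9053 + 3577 = 48842, q_9 = 5*1106 + 437 = 5967.
Check: 48842^2 - 67*5967^2 = 2385540964 - 2385540963 = 1, so (x, y) = (48842, 5967) solves the equation, and by the theorem it is the least positive solution.

(x, y) = (48842, 5967)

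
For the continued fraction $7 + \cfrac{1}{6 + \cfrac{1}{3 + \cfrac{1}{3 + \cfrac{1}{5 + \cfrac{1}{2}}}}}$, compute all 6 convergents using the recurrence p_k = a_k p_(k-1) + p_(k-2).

7/1, 43/6, 136/19, 451/63, 2391/334, 5233/731

Using the convergent recurrence p_i = a_i*p_{i-1} + p_{i-2}, q_i = a_i*q_{i-1} + q_{i-2} with p_{-2}=0, p_{-1}=1, q_{-2}=1, q_{-1}=0:
  i=0: a_0=7, p_0 = 7*1 + 0 = 7, q_0 = 7*0 + 1 = 1.
  i=1: a_1=6, p_1 = 6*7 + 1 = 43, q_1 = 6*1 + 0 = 6.
  i=2: a_2=3, p_2 = 3*43 + 7 = 136, q_2 = 3*6 + 1 = 19.
  i=3: a_3=3, p_3 = 3*136 + 43 = 451, q_3 = 3*19 + 6 = 63.
  i=4: a_4=5, p_4 = 5*451 + 136 = 2391, q_4 = 5*63 + 19 = 334.
  i=5: a_5=2, p_5 = 2*2391 + 451 = 5233, q_5 = 2*334 + 63 = 731.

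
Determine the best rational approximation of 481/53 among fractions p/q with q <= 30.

245/27

Expand x = 481/53 as a continued fraction with the Euclidean algorithm:
  481 = 9*53 + 4, so a_0 = 9.
  53 = 13*4 + 1, so a_1 = 13.
  4 = 4*1 + 0, so a_2 = 4.
so x = [9; 13, 4].
Convergents (p_i = a_i*p_{i-1} + p_{i-2}, q_i = a_i*q_{i-1} + q_{i-2} with p_{-2}=0, p_{-1}=1, q_{-2}=1, q_{-1}=0), until the denominator exceeds 30:
  i=0: a_0=9, p_0 = 9*1 + 0 = 9, q_0 = 9*0 + 1 = 1.
  i=1: a_1=13, p_1 = 13*9 + 1 = 118, q_1 = 13*1 + 0 = 13.
  i=2: a_2=4, p_2 = 4*118 + 9 = 481, q_2 = 4*13 + 1 = 53.
q_2 = 53 > 30, so the last convergent with denominator <= 30 is p_1/q_1 = 118/13.
The closest fraction with denominator <= 30 is either p_1/q_1 or the intermediate fraction (k*p_1 + p_0)/(k*q_1 + q_0) with the largest k >= 1 whose denominator stays <= 30; these approach x as k grows, and every other convergent or intermediate fraction in range is farther away.
Largest k: floor((30 - q_0)/q_1) = floor((30 - 1)/13) = 2.
That gives (2*118 + 9)/(2*13 + 1) = 245/27.
Compare the errors: |x - 118/13| = |481*13 - 118*53|/(53*13) = 1/689, and |x - 245/27| = |481*27 - 245*53|/(53*27) = 2/1431.
Cross-multiplying, 2*689 = 1378 < 1431 = 1*1431, so 2/1431 is smaller: the intermediate fraction 245/27 is closer to x than 118/13.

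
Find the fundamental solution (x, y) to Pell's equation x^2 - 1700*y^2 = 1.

First expand sqrt(1700) as a continued fraction. With x_i = (sqrt(1700) + m_i)/d_i and (m_0, d_0) = (0, 1): a_0 = floor(sqrt(1700)) = 41, since 41^2 = 1681 <= 1700 < 1764 = 42^2.
Iterate m_{i+1} = d_i*a_i - m_i, d_{i+1} = (1700 - m_{i+1}^2)/d_i, a_{i+1} = floor((a_0 + m_{i+1})/d_{i+1}):
  m_1 = 1*41 - 0 = 41, d_1 = (1700 - 41^2)/1 = 19/1 = 19, a_1 = floor((41 + 41)/19) = 4.
  m_2 = 19*4 - 41 = 35, d_2 = (1700 - 35^2)/19 = 475/19 = 25, a_2 = floor((41 + 35)/25) = 3.
  m_3 = 25*3 - 35 = 40, d_3 = (1700 - 40^2)/25 = 100/25 = 4, a_3 = floor((41 + 40)/4) = 20.
  m_4 = 4*20 - 40 = 40, d_4 = (1700 - 40^2)/4 = 100/4 = 25, a_4 = floor((41 + 40)/25) = 3.
  m_5 = 25*3 - 40 = 35, d_5 = (1700 - 35^2)/25 = 475/25 = 19, a_5 = floor((41 + 35)/19) = 4.
  m_6 = 19*4 - 35 = 41, d_6 = (1700 - 41^2)/19 = 19/19 = 1, a_6 = floor((41 + 41)/1) = 82.
  m_7 = 1*82 - 41 = 41, d_7 = (1700 - 41^2)/1 = 19/1 = 19: (m_7, d_7) = (m_1, d_1) = (41, 19), so from here the quotients repeat a_1, ..., a_6; the period length is 6.
So sqrt(1700) = [41; (4, 3, 20, 3, 4, 82)] with period length k = 6.
k is even, so the fundamental solution of x^2 - 1700y^2 = 1 is (p_{k-1}, q_{k-1}) = (p_5, q_5); compute convergents through index 5.
Convergents (p_i = a_i*p_{i-1} + p_{i-2}, q_i = a_i*q_{i-1} + q_{i-2} with p_{-2}=0, p_{-1}=1, q_{-2}=1, q_{-1}=0):
  i=0: a_0=41, p_0 = 41*1 + 0 = 41, q_0 = 41*0 + 1 = 1.
  i=1: a_1=4, p_1 = 4*41 + 1 = 165, q_1 = 4*1 + 0 = 4.
  i=2: a_2=3, p_2 = 3*165 + 41 = 536, q_2 = 3*4 + 1 = 13.
  i=3: a_3=20, p_3 = 20*536 + 165 = 10885, q_3 = 20*13 + 4 = 264.
  i=4: a_4=3, p_4 = 3*10885 + 536 = 33191, q_4 = 3*264 + 13 = 805.
  i=5: a_5=4, p_5 = 4*33191 + 10885 = 143649, q_5 = 4*805 + 264 = 3484.
Check: 143649^2 - 1700*3484^2 = 20635035201 - 20635035200 = 1, so (x, y) = (143649, 3484) solves the equation, and by the theorem it is the least positive solution.

(x, y) = (143649, 3484)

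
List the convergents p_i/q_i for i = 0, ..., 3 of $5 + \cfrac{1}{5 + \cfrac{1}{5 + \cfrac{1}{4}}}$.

5/1, 26/5, 135/26, 566/109

Using the convergent recurrence p_i = a_i*p_{i-1} + p_{i-2}, q_i = a_i*q_{i-1} + q_{i-2} with p_{-2}=0, p_{-1}=1, q_{-2}=1, q_{-1}=0:
  i=0: a_0=5, p_0 = 5*1 + 0 = 5, q_0 = 5*0 + 1 = 1.
  i=1: a_1=5, p_1 = 5*5 + 1 = 26, q_1 = 5*1 + 0 = 5.
  i=2: a_2=5, p_2 = 5*26 + 5 = 135, q_2 = 5*5 + 1 = 26.
  i=3: a_3=4, p_3 = 4*135 + 26 = 566, q_3 = 4*26 + 5 = 109.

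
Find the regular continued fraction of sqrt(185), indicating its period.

[13; (1, 1, 1, 1, 26)]

Write x_i = (sqrt(185) + m_i)/d_i with (m_0, d_0) = (0, 1). a_0 = floor(sqrt(185)) = 13, since 13^2 = 169 <= 185 < 196 = 14^2.
Iterate m_{i+1} = d_i*a_i - m_i, d_{i+1} = (185 - m_{i+1}^2)/d_i, a_{i+1} = floor((a_0 + m_{i+1})/d_{i+1}):
  m_1 = 1*13 - 0 = 13, d_1 = (185 - 13^2)/1 = 16/1 = 16, a_1 = floor((13 + 13)/16) = 1.
  m_2 = 16*1 - 13 = 3, d_2 = (185 - 3^2)/16 = 176/16 = 11, a_2 = floor((13 + 3)/11) = 1.
  m_3 = 11*1 - 3 = 8, d_3 = (185 - 8^2)/11 = 121/11 = 11, a_3 = floor((13 + 8)/11) = 1.
  m_4 = 11*1 - 8 = 3, d_4 = (185 - 3^2)/11 = 176/11 = 16, a_4 = floor((13 + 3)/16) = 1.
  m_5 = 16*1 - 3 = 13, d_5 = (185 - 13^2)/16 = 16/16 = 1, a_5 = floor((13 + 13)/1) = 26.
  m_6 = 1*26 - 13 = 13, d_6 = (185 - 13^2)/1 = 16/1 = 16: (m_6, d_6) = (m_1, d_1) = (13, 16), so from here the quotients repeat a_1, ..., a_5; the period length is 5.
Hence the expansion of sqrt(185) is a_0 = 13 followed by the repeating block 1, 1, 1, 1, 26 (period 5).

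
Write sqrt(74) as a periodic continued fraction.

[8; (1, 1, 1, 1, 16)]

Write x_i = (sqrt(74) + m_i)/d_i with (m_0, d_0) = (0, 1). a_0 = floor(sqrt(74)) = 8, since 8^2 = 64 <= 74 < 81 = 9^2.
Iterate m_{i+1} = d_i*a_i - m_i, d_{i+1} = (74 - m_{i+1}^2)/d_i, a_{i+1} = floor((a_0 + m_{i+1})/d_{i+1}):
  m_1 = 1*8 - 0 = 8, d_1 = (74 - 8^2)/1 = 10/1 = 10, a_1 = floor((8 + 8)/10) = 1.
  m_2 = 10*1 - 8 = 2, d_2 = (74 - 2^2)/10 = 70/10 = 7, a_2 = floor((8 + 2)/7) = 1.
  m_3 = 7*1 - 2 = 5, d_3 = (74 - 5^2)/7 = 49/7 = 7, a_3 = floor((8 + 5)/7) = 1.
  m_4 = 7*1 - 5 = 2, d_4 = (74 - 2^2)/7 = 70/7 = 10, a_4 = floor((8 + 2)/10) = 1.
  m_5 = 10*1 - 2 = 8, d_5 = (74 - 8^2)/10 = 10/10 = 1, a_5 = floor((8 + 8)/1) = 16.
  m_6 = 1*16 - 8 = 8, d_6 = (74 - 8^2)/1 = 10/1 = 10: (m_6, d_6) = (m_1, d_1) = (8, 10), so from here the quotients repeat a_1, ..., a_5; the period length is 5.
Hence the expansion of sqrt(74) is a_0 = 8 followed by the repeating block 1, 1, 1, 1, 16 (period 5).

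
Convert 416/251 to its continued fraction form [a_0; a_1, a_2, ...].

Run the Euclidean algorithm on 416 and 251; the successive quotients are the partial quotients a_0, a_1, ... (each step inverts the fractional part left over by the previous one):
  416 = 1*251 + 165, so a_0 = 1.
  251 = 1*165 + 86, so a_1 = 1.
  165 = 1*86 + 79, so a_2 = 1.
  86 = 1*79 + 7, so a_3 = 1.
  79 = 11*7 + 2, so a_4 = 11.
  7 = 3*2 + 1, so a_5 = 3.
  2 = 2*1 + 0, so a_6 = 2.
The remainder reaches 0 after 7 divisions, so the expansion has 7 partial quotients, read off in order.

[1; 1, 1, 1, 11, 3, 2]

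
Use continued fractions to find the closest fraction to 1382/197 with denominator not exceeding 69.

463/66

Expand x = 1382/197 as a continued fraction with the Euclidean algorithm:
  1382 = 7*197 + 3, so a_0 = 7.
  197 = 65*3 + 2, so a_1 = 65.
  3 = 1*2 + 1, so a_2 = 1.
  2 = 2*1 + 0, so a_3 = 2.
so x = [7; 65, 1, 2].
Convergents (p_i = a_i*p_{i-1} + p_{i-2}, q_i = a_i*q_{i-1} + q_{i-2} with p_{-2}=0, p_{-1}=1, q_{-2}=1, q_{-1}=0), until the denominator exceeds 69:
  i=0: a_0=7, p_0 = 7*1 + 0 = 7, q_0 = 7*0 + 1 = 1.
  i=1: a_1=65, p_1 = 65*7 + 1 = 456, q_1 = 65*1 + 0 = 65.
  i=2: a_2=1, p_2 = 1*456 + 7 = 463, q_2 = 1*65 + 1 = 66.
  i=3: a_3=2, p_3 = 2*463 + 456 = 1382, q_3 = 2*66 + 65 = 197.
q_3 = 197 > 69, so the last convergent with denominator <= 69 is p_2/q_2 = 463/66.
The closest fraction with denominator <= 69 is either p_2/q_2 or the intermediate fraction (k*p_2 + p_1)/(k*q_2 + q_1) with the largest k >= 1 whose denominator stays <= 69; these approach x as k grows, and every other convergent or intermediate fraction in range is farther away.
Largest k: floor((69 - q_1)/q_2) = floor((69 - 65)/66) = 0.
Since k = 0, no intermediate fraction beyond p_2/q_2 has denominator <= 69, so the convergent 463/66 is the closest (its error is |1382*66 - 463*197|/(197*66) = 1/13002).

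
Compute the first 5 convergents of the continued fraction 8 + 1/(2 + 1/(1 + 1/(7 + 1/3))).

8/1, 17/2, 25/3, 192/23, 601/72

Using the convergent recurrence p_i = a_i*p_{i-1} + p_{i-2}, q_i = a_i*q_{i-1} + q_{i-2} with p_{-2}=0, p_{-1}=1, q_{-2}=1, q_{-1}=0:
  i=0: a_0=8, p_0 = 8*1 + 0 = 8, q_0 = 8*0 + 1 = 1.
  i=1: a_1=2, p_1 = 2*8 + 1 = 17, q_1 = 2*1 + 0 = 2.
  i=2: a_2=1, p_2 = 1*17 + 8 = 25, q_2 = 1*2 + 1 = 3.
  i=3: a_3=7, p_3 = 7*25 + 17 = 192, q_3 = 7*3 + 2 = 23.
  i=4: a_4=3, p_4 = 3*192 + 25 = 601, q_4 = 3*23 + 3 = 72.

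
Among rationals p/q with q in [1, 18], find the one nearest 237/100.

19/8

Expand x = 237/100 as a continued fraction with the Euclidean algorithm:
  237 = 2*100 + 37, so a_0 = 2.
  100 = 2*37 + 26, so a_1 = 2.
  37 = 1*26 + 11, so a_2 = 1.
  26 = 2*11 + 4, so a_3 = 2.
  11 = 2*4 + 3, so a_4 = 2.
  4 = 1*3 + 1, so a_5 = 1.
  3 = 3*1 + 0, so a_6 = 3.
so x = [2; 2, 1, 2, 2, 1, 3].
Convergents (p_i = a_i*p_{i-1} + p_{i-2}, q_i = a_i*q_{i-1} + q_{i-2} with p_{-2}=0, p_{-1}=1, q_{-2}=1, q_{-1}=0), until the denominator exceeds 18:
  i=0: a_0=2, p_0 = 2*1 + 0 = 2, q_0 = 2*0 + 1 = 1.
  i=1: a_1=2, p_1 = 2*2 + 1 = 5, q_1 = 2*1 + 0 = 2.
  i=2: a_2=1, p_2 = 1*5 + 2 = 7, q_2 = 1*2 + 1 = 3.
  i=3: a_3=2, p_3 = 2*7 + 5 = 19, q_3 = 2*3 + 2 = 8.
  i=4: a_4=2, p_4 = 2*19 + 7 = 45, q_4 = 2*8 + 3 = 19.
q_4 = 19 > 18, so the last convergent with denominator <= 18 is p_3/q_3 = 19/8.
The closest fraction with denominator <= 18 is either p_3/q_3 or the intermediate fraction (k*p_3 + p_2)/(k*q_3 + q_2) with the largest k >= 1 whose denominator stays <= 18; these approach x as k grows, and every other convergent or intermediate fraction in range is farther away.
Largest k: floor((18 - q_2)/q_3) = floor((18 - 3)/8) = 1.
That gives (1*19 + 7)/(1*8 + 3) = 26/11.
Compare the errors: |x - 19/8| = |237*8 - 19*100|/(100*8) = 4/800, and |x - 26/11| = |237*11 - 26*100|/(100*11) = 7/1100.
Cross-multiplying, 4*1100 = 4400 < 5600 = 7*800, so 4/800 is smaller: the convergent 19/8 is closer to x than 26/11.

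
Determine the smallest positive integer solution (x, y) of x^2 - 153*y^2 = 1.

(x, y) = (2177, 176)

First expand sqrt(153) as a continued fraction. With x_i = (sqrt(153) + m_i)/d_i and (m_0, d_0) = (0, 1): a_0 = floor(sqrt(153)) = 12, since 12^2 = 144 <= 153 < 169 = 13^2.
Iterate m_{i+1} = d_i*a_i - m_i, d_{i+1} = (153 - m_{i+1}^2)/d_i, a_{i+1} = floor((a_0 + m_{i+1})/d_{i+1}):
  m_1 = 1*12 - 0 = 12, d_1 = (153 - 12^2)/1 = 9/1 = 9, a_1 = floor((12 + 12)/9) = 2.
  m_2 = 9*2 - 12 = 6, d_2 = (153 - 6^2)/9 = 117/9 = 13, a_2 = floor((12 + 6)/13) = 1.
  m_3 = 13*1 - 6 = 7, d_3 = (153 - 7^2)/13 = 104/13 = 8, a_3 = floor((12 + 7)/8) = 2.
  m_4 = 8*2 - 7 = 9, d_4 = (153 - 9^2)/8 = 72/8 = 9, a_4 = floor((12 + 9)/9) = 2.
  m_5 = 9*2 - 9 = 9, d_5 = (153 - 9^2)/9 = 72/9 = 8, a_5 = floor((12 + 9)/8) = 2.
  m_6 = 8*2 - 9 = 7, d_6 = (153 - 7^2)/8 = 104/8 = 13, a_6 = floor((12 + 7)/13) = 1.
  m_7 = 13*1 - 7 = 6, d_7 = (153 - 6^2)/13 = 117/13 = 9, a_7 = floor((12 + 6)/9) = 2.
  m_8 = 9*2 - 6 = 12, d_8 = (153 - 12^2)/9 = 9/9 = 1, a_8 = floor((12 + 12)/1) = 24.
  m_9 = 1*24 - 12 = 12, d_9 = (153 - 12^2)/1 = 9/1 = 9: (m_9, d_9) = (m_1, d_1) = (12, 9), so from here the quotients repeat a_1, ..., a_8; the period length is 8.
So sqrt(153) = [12; (2, 1, 2, 2, 2, 1, 2, 24)] with period length k = 8.
k is even, so the fundamental solution of x^2 - 153y^2 = 1 is (p_{k-1}, q_{k-1}) = (p_7, q_7); compute convergents through index 7.
Convergents (p_i = a_i*p_{i-1} + p_{i-2}, q_i = a_i*q_{i-1} + q_{i-2} with p_{-2}=0, p_{-1}=1, q_{-2}=1, q_{-1}=0):
  i=0: a_0=12, p_0 = 12*1 + 0 = 12, q_0 = 12*0 + 1 = 1.
  i=1: a_1=2, p_1 = 2*12 + 1 = 25, q_1 = 2*1 + 0 = 2.
  i=2: a_2=1, p_2 = 1*25 + 12 = 37, q_2 = 1*2 + 1 = 3.
  i=3: a_3=2, p_3 = 2*37 + 25 = 99, q_3 = 2*3 + 2 = 8.
  i=4: a_4=2, p_4 = 2*99 + 37 = 235, q_4 = 2*8 + 3 = 19.
  i=5: a_5=2, p_5 = 2*235 + 99 = 569, q_5 = 2*19 + 8 = 46.
  i=6: a_6=1, p_6 = 1*569 + 235 = 804, q_6 = 1*46 + 19 = 65.
  i=7: a_7=2, p_7 = 2*804 + 569 = 2177, q_7 = 2*65 + 46 = 176.
Check: 2177^2 - 153*176^2 = 4739329 - 4739328 = 1, so (x, y) = (2177, 176) solves the equation, and by the theorem it is the least positive solution.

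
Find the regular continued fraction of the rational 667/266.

Run the Euclidean algorithm on 667 and 266; the successive quotients are the partial quotients a_0, a_1, ... (each step inverts the fractional part left over by the previous one):
  667 = 2*266 + 135, so a_0 = 2.
  266 = 1*135 + 131, so a_1 = 1.
  135 = 1*131 + 4, so a_2 = 1.
  131 = 32*4 + 3, so a_3 = 32.
  4 = 1*3 + 1, so a_4 = 1.
  3 = 3*1 + 0, so a_5 = 3.
The remainder reaches 0 after 6 divisions, so the expansion has 6 partial quotients, read off in order.

[2; 1, 1, 32, 1, 3]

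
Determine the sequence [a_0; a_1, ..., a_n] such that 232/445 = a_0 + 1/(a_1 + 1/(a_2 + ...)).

[0; 1, 1, 11, 4, 1, 3]

Run the Euclidean algorithm on 232 and 445; the successive quotients are the partial quotients a_0, a_1, ... (each step inverts the fractional part left over by the previous one):
  232 = 0*445 + 232, so a_0 = 0.
  445 = 1*232 + 213, so a_1 = 1.
  232 = 1*213 + 19, so a_2 = 1.
  213 = 11*19 + 4, so a_3 = 11.
  19 = 4*4 + 3, so a_4 = 4.
  4 = 1*3 + 1, so a_5 = 1.
  3 = 3*1 + 0, so a_6 = 3.
The remainder reaches 0 after 7 divisions, so the expansion has 7 partial quotients, read off in order.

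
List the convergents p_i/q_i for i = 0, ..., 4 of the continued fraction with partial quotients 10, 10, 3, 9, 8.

10/1, 101/10, 313/31, 2918/289, 23657/2343

Using the convergent recurrence p_i = a_i*p_{i-1} + p_{i-2}, q_i = a_i*q_{i-1} + q_{i-2} with p_{-2}=0, p_{-1}=1, q_{-2}=1, q_{-1}=0:
  i=0: a_0=10, p_0 = 10*1 + 0 = 10, q_0 = 10*0 + 1 = 1.
  i=1: a_1=10, p_1 = 10*10 + 1 = 101, q_1 = 10*1 + 0 = 10.
  i=2: a_2=3, p_2 = 3*101 + 10 = 313, q_2 = 3*10 + 1 = 31.
  i=3: a_3=9, p_3 = 9*313 + 101 = 2918, q_3 = 9*31 + 10 = 289.
  i=4: a_4=8, p_4 = 8*2918 + 313 = 23657, q_4 = 8*289 + 31 = 2343.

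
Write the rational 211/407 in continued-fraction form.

Run the Euclidean algorithm on 211 and 407; the successive quotients are the partial quotients a_0, a_1, ... (each step inverts the fractional part left over by the previous one):
  211 = 0*407 + 211, so a_0 = 0.
  407 = 1*211 + 196, so a_1 = 1.
  211 = 1*196 + 15, so a_2 = 1.
  196 = 13*15 + 1, so a_3 = 13.
  15 = 15*1 + 0, so a_4 = 15.
The remainder reaches 0 after 5 divisions, so the expansion has 5 partial quotients, read off in order.

[0; 1, 1, 13, 15]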